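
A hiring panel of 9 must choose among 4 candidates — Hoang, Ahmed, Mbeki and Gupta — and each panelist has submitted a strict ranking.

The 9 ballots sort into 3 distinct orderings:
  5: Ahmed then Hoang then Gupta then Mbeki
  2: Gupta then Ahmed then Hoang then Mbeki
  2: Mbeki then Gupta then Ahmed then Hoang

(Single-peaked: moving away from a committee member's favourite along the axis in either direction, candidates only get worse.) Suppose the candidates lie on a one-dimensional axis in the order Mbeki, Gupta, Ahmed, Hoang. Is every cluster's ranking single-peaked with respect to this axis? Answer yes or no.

Axis positions: Mbeki=1, Gupta=2, Ahmed=3, Hoang=4.
Cluster 1 (peak Ahmed at position 3): ranking walks positions 3-4-2-1, expanding outward from the peak — single-peaked.
Cluster 2 (peak Gupta at position 2): ranking walks positions 2-3-4-1, expanding outward from the peak — single-peaked.
Cluster 3 (peak Mbeki at position 1): ranking walks positions 1-2-3-4, expanding outward from the peak — single-peaked.
Every ranking is single-peaked on this axis.

yes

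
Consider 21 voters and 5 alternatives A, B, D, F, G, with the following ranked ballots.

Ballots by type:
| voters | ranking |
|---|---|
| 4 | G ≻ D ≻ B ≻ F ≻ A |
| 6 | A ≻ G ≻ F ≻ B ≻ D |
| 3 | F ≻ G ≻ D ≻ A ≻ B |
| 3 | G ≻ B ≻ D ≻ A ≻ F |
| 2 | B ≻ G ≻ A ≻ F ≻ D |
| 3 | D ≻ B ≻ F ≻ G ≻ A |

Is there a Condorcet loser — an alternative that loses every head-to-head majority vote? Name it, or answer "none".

Head-to-head results (21 voters):
A vs B: B, 12–9.
A vs D: D wins 13–8.
A–F: A 11–10.
A vs G: 6 for A, 15 for G — G by 15–6.
B vs D: B preferred on 6+3+2 = 11 ballots; B wins 11–10.
B–F: B 12–9.
B vs G: 2+3 = 5 for B, 16 for G — G by 16–5.
D vs F: 4+3+3 = 10 for D, 11 for F — F by 11–10.
D vs G: G wins 18–3.
F vs G: G, 15–6.
No alternative is winless: A beats F; B beats A; D beats A; F beats D; G beats A. There is no Condorcet loser.

none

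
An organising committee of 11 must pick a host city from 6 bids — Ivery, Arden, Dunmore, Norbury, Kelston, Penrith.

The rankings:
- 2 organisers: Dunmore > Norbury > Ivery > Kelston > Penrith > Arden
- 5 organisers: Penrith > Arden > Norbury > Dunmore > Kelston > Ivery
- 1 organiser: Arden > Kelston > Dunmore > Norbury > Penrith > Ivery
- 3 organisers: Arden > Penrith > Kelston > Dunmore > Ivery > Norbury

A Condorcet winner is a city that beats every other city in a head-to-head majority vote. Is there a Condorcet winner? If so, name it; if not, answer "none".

Penrith

Check each pair by majority over 11 ballots:
Ivery vs Arden: Ivery is ranked higher on 2 ballots, Arden on 9. Arden wins 9–2.
Ivery vs Dunmore: Ivery preferred on 0 ballots; Dunmore wins 11–0.
Ivery vs Norbury: 3 to 8, Norbury.
Ivery vs Kelston: 2 to 9, Kelston.
Ivery vs Penrith: 2 for Ivery, 9 for Penrith — Penrith by 9–2.
Arden vs Dunmore: Arden preferred on 5+1+3 = 9 ballots; Arden wins 9–2.
Arden vs Norbury: 5+1+3 = 9 for Arden, 2 for Norbury — Arden by 9–2.
Arden vs Kelston: Arden is ranked higher on 5+1+3 = 9 ballots, Kelston on 2. Arden wins 9–2.
Arden vs Penrith: Arden preferred on 1+3 = 4 ballots; Penrith wins 7–4.
Dunmore vs Norbury: 2+1+3 = 6 for Dunmore, 5 for Norbury — Dunmore by 6–5.
Dunmore vs Kelston: Dunmore preferred on 2+5 = 7 ballots; Dunmore wins 7–4.
Dunmore vs Penrith: 3 to 8, Penrith.
Norbury vs Kelston: 2+5 = 7 for Norbury, 4 for Kelston — Norbury by 7–4.
Norbury vs Penrith: Norbury preferred on 2+1 = 3 ballots; Penrith wins 8–3.
Kelston vs Penrith: 3 to 8, Penrith.
Only Penrith has no losses; Penrith is the Condorcet winner.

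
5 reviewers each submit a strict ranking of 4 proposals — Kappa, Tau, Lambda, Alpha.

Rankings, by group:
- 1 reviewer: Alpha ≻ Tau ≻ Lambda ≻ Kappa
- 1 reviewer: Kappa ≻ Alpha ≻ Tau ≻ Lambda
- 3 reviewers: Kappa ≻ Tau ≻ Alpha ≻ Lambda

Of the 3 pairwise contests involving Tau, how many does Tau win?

2

Tau against each rival (5 reviewers):
Tau vs Kappa: Tau preferred on 1 ballot; Kappa wins 4–1.
Tau vs Lambda: Tau, 5–0.
Tau–Alpha: Tau 3–2.
Tau beats Lambda, Alpha; loses to Kappa — 2 pairwise wins.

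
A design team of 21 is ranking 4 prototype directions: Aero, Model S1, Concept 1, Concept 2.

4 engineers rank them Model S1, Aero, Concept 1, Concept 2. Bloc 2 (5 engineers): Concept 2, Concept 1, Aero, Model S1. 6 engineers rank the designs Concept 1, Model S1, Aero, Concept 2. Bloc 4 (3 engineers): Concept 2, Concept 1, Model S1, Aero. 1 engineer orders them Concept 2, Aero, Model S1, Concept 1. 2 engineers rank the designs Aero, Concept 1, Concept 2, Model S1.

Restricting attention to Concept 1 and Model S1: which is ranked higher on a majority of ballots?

Concept 1

Ballots ranking Concept 1 above Model S1: 5 + 6 + 3 + 2 = 16.
Ballots ranking Model S1 above Concept 1: 21 − 16 = 5.
Concept 1 wins the head-to-head 16–5.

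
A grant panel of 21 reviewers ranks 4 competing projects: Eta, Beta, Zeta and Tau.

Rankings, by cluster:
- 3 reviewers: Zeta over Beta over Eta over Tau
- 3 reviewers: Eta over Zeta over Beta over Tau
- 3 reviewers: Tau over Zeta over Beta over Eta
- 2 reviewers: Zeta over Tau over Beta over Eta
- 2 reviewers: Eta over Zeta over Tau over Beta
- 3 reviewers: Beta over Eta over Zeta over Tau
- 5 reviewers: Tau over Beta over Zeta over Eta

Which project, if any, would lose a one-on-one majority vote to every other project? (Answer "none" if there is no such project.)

none

Head-to-head results (21 reviewers):
Eta vs Beta: Eta preferred on 3+2 = 5 ballots; Beta wins 16–5.
Eta vs Zeta: Zeta wins 13–8.
Eta vs Tau: 3+3+2+3 = 11 for Eta, 10 for Tau — Eta by 11–10.
Beta vs Zeta: Beta is ranked higher on 3+5 = 8 ballots, Zeta on 13. Zeta wins 13–8.
Beta–Tau: Tau 12–9.
Zeta vs Tau: 13 to 8, Zeta.
No project is winless: Eta beats Tau; Beta beats Eta; Zeta beats Eta; Tau beats Beta. There is no Condorcet loser.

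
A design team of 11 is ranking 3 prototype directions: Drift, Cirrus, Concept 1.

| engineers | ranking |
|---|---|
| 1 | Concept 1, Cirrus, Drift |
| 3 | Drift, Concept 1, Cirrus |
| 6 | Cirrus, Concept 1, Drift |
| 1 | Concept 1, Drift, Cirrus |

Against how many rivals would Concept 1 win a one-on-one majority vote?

Concept 1 against each rival (11 engineers):
Concept 1–Drift: Concept 1 8–3.
Concept 1 vs Cirrus: Concept 1 is ranked higher on 1+3+1 = 5 ballots, Cirrus on 6. Cirrus wins 6–5.
Concept 1 beats Drift; loses to Cirrus — 1 pairwise win.

1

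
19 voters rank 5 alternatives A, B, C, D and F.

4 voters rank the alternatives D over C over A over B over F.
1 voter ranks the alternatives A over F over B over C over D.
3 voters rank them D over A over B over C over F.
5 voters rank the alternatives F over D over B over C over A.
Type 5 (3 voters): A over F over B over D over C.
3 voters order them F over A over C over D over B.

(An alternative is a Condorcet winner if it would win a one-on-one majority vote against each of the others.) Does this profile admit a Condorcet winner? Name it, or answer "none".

Pairwise majorities:
A vs B: A is ranked higher on 4+1+3+3+3 = 14 ballots, B on 5. A wins 14–5.
A vs C: 10 to 9, A.
A vs D: D, 12–7.
A–F: A 11–8.
B–C: B 12–7.
B vs D: D wins 15–4.
B vs F: B preferred on 4+3 = 7 ballots; F wins 12–7.
C–D: D 15–4.
C vs F: C is ranked higher on 4+3 = 7 ballots, F on 12. F wins 12–7.
D vs F: F, 12–7.
Every alternative loses at least once (A loses to D; B loses to A; C loses to A; D loses to F; F loses to A). The majority relation contains the cycle A → F → D → A, so there is no Condorcet winner.

none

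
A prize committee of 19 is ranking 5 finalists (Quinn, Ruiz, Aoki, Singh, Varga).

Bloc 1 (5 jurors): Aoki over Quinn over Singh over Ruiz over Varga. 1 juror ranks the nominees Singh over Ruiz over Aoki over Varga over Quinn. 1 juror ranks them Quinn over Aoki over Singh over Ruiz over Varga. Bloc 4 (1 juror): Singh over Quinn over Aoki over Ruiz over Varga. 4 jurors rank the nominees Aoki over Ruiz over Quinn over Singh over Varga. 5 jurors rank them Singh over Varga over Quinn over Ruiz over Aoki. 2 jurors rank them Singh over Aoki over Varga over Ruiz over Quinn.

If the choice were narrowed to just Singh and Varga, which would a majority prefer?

Ballots ranking Singh above Varga: 5 + 1 + 1 + 1 + 4 + 5 + 2 = 19.
Ballots ranking Varga above Singh: 19 − 19 = 0.
Singh wins the head-to-head 19–0.

Singh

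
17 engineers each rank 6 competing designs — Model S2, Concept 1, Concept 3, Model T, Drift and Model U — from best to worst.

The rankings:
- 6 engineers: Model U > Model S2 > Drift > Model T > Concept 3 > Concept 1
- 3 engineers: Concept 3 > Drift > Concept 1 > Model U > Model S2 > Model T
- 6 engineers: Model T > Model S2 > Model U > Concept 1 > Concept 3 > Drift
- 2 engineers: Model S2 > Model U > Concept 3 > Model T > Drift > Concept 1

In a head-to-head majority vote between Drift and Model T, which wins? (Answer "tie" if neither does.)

Ballots ranking Drift above Model T: 6 + 3 = 9.
Ballots ranking Model T above Drift: 17 − 9 = 8.
Drift wins the head-to-head 9–8.

Drift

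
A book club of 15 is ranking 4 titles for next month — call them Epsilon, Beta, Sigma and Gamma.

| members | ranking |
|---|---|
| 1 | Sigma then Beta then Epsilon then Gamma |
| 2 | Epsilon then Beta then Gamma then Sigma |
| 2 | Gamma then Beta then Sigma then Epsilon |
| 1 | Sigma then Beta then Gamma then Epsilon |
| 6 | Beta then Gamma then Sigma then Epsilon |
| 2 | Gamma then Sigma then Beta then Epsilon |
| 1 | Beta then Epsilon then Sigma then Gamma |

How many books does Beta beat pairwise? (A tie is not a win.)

3

Beta against each rival (15 members):
Beta vs Epsilon: 1+2+1+6+2+1 = 13 for Beta, 2 for Epsilon — Beta by 13–2.
Beta–Sigma: Beta 11–4.
Beta vs Gamma: Beta preferred on 1+2+1+6+1 = 11 ballots; Beta wins 11–4.
Beta beats Epsilon, Sigma, Gamma — 3 pairwise wins.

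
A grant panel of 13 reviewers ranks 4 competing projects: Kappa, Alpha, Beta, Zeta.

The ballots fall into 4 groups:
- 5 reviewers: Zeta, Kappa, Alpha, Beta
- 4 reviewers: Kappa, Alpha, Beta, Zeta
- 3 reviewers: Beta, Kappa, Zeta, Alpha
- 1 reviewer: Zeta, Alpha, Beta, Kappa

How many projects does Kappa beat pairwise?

Kappa against each rival (13 reviewers):
Kappa vs Alpha: Kappa wins 12–1.
Kappa vs Beta: Kappa, 9–4.
Kappa vs Zeta: Kappa is ranked higher on 4+3 = 7 ballots, Zeta on 6. Kappa wins 7–6.
Kappa beats Alpha, Beta, Zeta — 3 pairwise wins.

3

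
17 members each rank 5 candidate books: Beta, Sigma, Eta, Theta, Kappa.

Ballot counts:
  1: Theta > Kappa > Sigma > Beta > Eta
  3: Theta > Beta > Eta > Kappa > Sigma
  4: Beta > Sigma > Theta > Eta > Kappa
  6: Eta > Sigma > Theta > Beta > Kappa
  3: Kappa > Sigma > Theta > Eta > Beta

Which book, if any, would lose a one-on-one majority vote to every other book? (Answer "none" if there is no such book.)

Kappa

Head-to-head results (17 members):
Beta vs Sigma: 7 to 10, Sigma.
Beta–Eta: Eta 9–8.
Beta vs Theta: Beta preferred on 4 ballots; Theta wins 13–4.
Beta vs Kappa: 13 to 4, Beta.
Sigma vs Eta: Eta wins 9–8.
Sigma vs Theta: 13 to 4, Sigma.
Sigma–Kappa: Sigma 10–7.
Eta vs Theta: 6 for Eta, 11 for Theta — Theta by 11–6.
Eta vs Kappa: Eta is ranked higher on 3+4+6 = 13 ballots, Kappa on 4. Eta wins 13–4.
Theta vs Kappa: Theta wins 14–3.
Only Kappa has no wins; Kappa is the Condorcet loser.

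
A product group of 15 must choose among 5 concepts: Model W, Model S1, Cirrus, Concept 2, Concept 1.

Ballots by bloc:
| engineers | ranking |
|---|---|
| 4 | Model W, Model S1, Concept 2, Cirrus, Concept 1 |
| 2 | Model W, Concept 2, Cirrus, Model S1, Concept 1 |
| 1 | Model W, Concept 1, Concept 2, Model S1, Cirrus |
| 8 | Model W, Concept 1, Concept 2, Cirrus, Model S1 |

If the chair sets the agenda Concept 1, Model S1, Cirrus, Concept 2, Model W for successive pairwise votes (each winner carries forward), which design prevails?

Model W

Round 1: Concept 1 vs Model S1 — 9–6, Concept 1 advances.
Round 2: Concept 1 vs Cirrus — 9–6, Concept 1 advances.
Round 3: Concept 1 vs Concept 2 — 9–6, Concept 1 advances.
Round 4: Concept 1 vs Model W — 0–15, Model W advances.
The agenda winner is Model W.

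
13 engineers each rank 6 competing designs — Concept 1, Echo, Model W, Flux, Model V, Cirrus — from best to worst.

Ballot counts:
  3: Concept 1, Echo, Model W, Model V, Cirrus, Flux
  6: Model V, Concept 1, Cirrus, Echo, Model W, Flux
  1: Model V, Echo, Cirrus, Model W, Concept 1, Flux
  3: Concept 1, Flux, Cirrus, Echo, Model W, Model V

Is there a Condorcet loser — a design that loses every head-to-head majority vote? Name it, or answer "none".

Flux

Head-to-head results (13 engineers):
Concept 1 vs Echo: 3+6+3 = 12 for Concept 1, 1 for Echo — Concept 1 by 12–1.
Concept 1 vs Model W: Concept 1 is ranked higher on 3+6+3 = 12 ballots, Model W on 1. Concept 1 wins 12–1.
Concept 1 vs Flux: Concept 1 preferred on 3+6+1+3 = 13 ballots; Concept 1 wins 13–0.
Concept 1 vs Model V: Concept 1 is ranked higher on 3+3 = 6 ballots, Model V on 7. Model V wins 7–6.
Concept 1 vs Cirrus: 12 to 1, Concept 1.
Echo vs Model W: Echo wins 13–0.
Echo vs Flux: Echo is ranked higher on 3+6+1 = 10 ballots, Flux on 3. Echo wins 10–3.
Echo vs Model V: Echo preferred on 3+3 = 6 ballots; Model V wins 7–6.
Echo vs Cirrus: Cirrus, 9–4.
Model W vs Flux: Model W is ranked higher on 3+6+1 = 10 ballots, Flux on 3. Model W wins 10–3.
Model W vs Model V: Model W is ranked higher on 3+3 = 6 ballots, Model V on 7. Model V wins 7–6.
Model W–Cirrus: Cirrus 10–3.
Flux vs Model V: Flux preferred on 3 ballots; Model V wins 10–3.
Flux vs Cirrus: 3 to 10, Cirrus.
Model V vs Cirrus: Model V wins 10–3.
Only Flux has no wins; Flux is the Condorcet loser.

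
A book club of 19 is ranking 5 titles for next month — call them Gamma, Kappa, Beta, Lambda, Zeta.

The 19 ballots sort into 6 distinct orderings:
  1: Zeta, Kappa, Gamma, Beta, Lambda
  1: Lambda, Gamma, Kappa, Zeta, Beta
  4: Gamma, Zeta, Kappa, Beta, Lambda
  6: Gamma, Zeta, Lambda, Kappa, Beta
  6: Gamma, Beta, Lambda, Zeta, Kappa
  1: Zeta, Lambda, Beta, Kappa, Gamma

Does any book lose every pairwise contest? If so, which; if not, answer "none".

none

Pairwise majorities:
Gamma–Kappa: Gamma 17–2.
Gamma vs Beta: Gamma preferred on 1+1+4+6+6 = 18 ballots; Gamma wins 18–1.
Gamma vs Lambda: 17 to 2, Gamma.
Gamma vs Zeta: 1+4+6+6 = 17 for Gamma, 2 for Zeta — Gamma by 17–2.
Kappa vs Beta: 12 to 7, Kappa.
Kappa vs Lambda: Kappa is ranked higher on 1+4 = 5 ballots, Lambda on 14. Lambda wins 14–5.
Kappa vs Zeta: Kappa is ranked higher on 1 ballot, Zeta on 18. Zeta wins 18–1.
Beta vs Lambda: Beta preferred on 1+4+6 = 11 ballots; Beta wins 11–8.
Beta vs Zeta: Zeta wins 13–6.
Lambda–Zeta: Zeta 12–7.
Every book wins at least one matchup (Gamma beats Kappa; Kappa beats Beta; Beta beats Lambda; Lambda beats Kappa; Zeta beats Kappa), so there is no Condorcet loser.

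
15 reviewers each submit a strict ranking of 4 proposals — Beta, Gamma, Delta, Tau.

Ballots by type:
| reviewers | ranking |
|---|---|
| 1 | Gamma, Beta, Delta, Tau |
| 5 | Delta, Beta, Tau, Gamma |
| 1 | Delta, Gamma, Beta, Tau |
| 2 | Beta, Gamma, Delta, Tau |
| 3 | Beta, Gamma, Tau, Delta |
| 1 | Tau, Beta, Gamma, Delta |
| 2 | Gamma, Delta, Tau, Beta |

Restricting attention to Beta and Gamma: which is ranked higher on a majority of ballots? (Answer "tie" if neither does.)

Ballots ranking Beta above Gamma: 5 + 2 + 3 + 1 = 11.
Ballots ranking Gamma above Beta: 15 − 11 = 4.
Beta wins the head-to-head 11–4.

Beta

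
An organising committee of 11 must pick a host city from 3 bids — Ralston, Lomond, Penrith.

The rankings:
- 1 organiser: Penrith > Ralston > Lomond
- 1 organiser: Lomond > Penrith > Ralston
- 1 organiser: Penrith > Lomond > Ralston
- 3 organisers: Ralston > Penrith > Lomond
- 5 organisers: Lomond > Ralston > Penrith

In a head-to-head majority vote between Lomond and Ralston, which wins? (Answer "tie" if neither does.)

Lomond

Ballots ranking Lomond above Ralston: 1 + 1 + 5 = 7.
Ballots ranking Ralston above Lomond: 11 − 7 = 4.
Lomond wins the head-to-head 7–4.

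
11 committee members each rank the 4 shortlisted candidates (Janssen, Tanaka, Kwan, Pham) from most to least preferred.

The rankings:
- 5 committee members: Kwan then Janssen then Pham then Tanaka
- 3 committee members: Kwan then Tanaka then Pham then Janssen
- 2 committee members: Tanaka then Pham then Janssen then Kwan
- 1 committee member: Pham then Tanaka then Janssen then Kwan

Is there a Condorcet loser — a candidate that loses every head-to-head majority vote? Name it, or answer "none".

Janssen

Pairwise majorities:
Janssen–Tanaka: Tanaka 6–5.
Janssen–Kwan: Kwan 8–3.
Janssen vs Pham: Janssen preferred on 5 ballots; Pham wins 6–5.
Tanaka vs Kwan: Kwan wins 8–3.
Tanaka vs Pham: Tanaka preferred on 3+2 = 5 ballots; Pham wins 6–5.
Kwan vs Pham: Kwan, 8–3.
Janssen is beaten in every head-to-head and is the Condorcet loser.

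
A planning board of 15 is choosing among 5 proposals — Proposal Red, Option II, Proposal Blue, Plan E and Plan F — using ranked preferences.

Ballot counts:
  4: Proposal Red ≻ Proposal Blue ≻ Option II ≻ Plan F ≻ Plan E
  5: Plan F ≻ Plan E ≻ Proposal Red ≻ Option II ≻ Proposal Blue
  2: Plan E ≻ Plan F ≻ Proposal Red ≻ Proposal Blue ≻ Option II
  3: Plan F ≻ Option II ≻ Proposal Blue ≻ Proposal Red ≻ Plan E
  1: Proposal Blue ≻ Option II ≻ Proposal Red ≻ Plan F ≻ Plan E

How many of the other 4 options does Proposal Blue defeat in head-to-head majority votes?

Proposal Blue against each rival (15 council members):
Proposal Blue vs Proposal Red: Proposal Red, 11–4.
Proposal Blue vs Option II: Option II, 8–7.
Proposal Blue vs Plan E: 8 to 7, Proposal Blue.
Proposal Blue vs Plan F: Plan F, 10–5.
Proposal Blue beats Plan E; loses to Proposal Red, Option II, Plan F — 1 pairwise win.

1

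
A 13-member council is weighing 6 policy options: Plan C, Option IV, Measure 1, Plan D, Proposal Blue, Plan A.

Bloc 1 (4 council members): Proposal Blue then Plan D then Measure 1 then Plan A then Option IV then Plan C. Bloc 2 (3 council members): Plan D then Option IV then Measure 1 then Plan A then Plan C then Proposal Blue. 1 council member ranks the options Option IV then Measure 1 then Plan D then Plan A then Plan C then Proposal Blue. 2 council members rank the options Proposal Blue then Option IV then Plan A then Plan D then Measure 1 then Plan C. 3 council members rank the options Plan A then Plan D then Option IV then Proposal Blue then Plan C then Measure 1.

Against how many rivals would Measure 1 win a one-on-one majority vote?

2

Measure 1 against each rival (13 council members):
Measure 1–Plan C: Measure 1 10–3.
Measure 1 vs Option IV: Option IV wins 9–4.
Measure 1 vs Plan D: Plan D wins 12–1.
Measure 1 vs Proposal Blue: Proposal Blue, 9–4.
Measure 1 vs Plan A: 8 to 5, Measure 1.
Measure 1 beats Plan C, Plan A; loses to Option IV, Plan D, Proposal Blue — 2 pairwise wins.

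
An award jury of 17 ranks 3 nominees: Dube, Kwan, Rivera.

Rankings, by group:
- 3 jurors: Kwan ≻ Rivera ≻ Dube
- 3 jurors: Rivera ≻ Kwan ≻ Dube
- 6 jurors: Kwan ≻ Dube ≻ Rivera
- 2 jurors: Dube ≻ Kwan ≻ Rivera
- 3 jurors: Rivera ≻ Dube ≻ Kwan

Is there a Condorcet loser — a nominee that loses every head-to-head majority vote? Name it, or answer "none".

Dube

Head-to-head results (17 jurors):
Dube vs Kwan: Kwan, 12–5.
Dube vs Rivera: Dube is ranked higher on 6+2 = 8 ballots, Rivera on 9. Rivera wins 9–8.
Kwan vs Rivera: 3+6+2 = 11 for Kwan, 6 for Rivera — Kwan by 11–6.
Dube loses to every other nominee — it is the Condorcet loser.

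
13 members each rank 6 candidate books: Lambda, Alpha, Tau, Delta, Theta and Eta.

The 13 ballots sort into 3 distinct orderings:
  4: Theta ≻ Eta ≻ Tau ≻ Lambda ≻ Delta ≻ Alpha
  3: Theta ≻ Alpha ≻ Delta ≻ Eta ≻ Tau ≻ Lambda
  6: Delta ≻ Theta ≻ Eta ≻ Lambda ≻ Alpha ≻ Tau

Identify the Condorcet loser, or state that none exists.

Pairwise majorities:
Lambda vs Alpha: 10 to 3, Lambda.
Lambda vs Tau: Tau, 7–6.
Lambda vs Delta: Lambda preferred on 4 ballots; Delta wins 9–4.
Lambda vs Theta: Lambda is ranked higher on 0 ballots, Theta on 13. Theta wins 13–0.
Lambda–Eta: Eta 13–0.
Alpha vs Tau: Alpha preferred on 3+6 = 9 ballots; Alpha wins 9–4.
Alpha–Delta: Delta 10–3.
Alpha–Theta: Theta 13–0.
Alpha vs Eta: Eta wins 10–3.
Tau vs Delta: Tau preferred on 4 ballots; Delta wins 9–4.
Tau vs Theta: 0 for Tau, 13 for Theta — Theta by 13–0.
Tau–Eta: Eta 13–0.
Delta vs Theta: Delta preferred on 6 ballots; Theta wins 7–6.
Delta vs Eta: Delta, 9–4.
Theta vs Eta: Theta wins 13–0.
No book is winless: Lambda beats Alpha; Alpha beats Tau; Tau beats Lambda; Delta beats Lambda; Theta beats Lambda; Eta beats Lambda. There is no Condorcet loser.

none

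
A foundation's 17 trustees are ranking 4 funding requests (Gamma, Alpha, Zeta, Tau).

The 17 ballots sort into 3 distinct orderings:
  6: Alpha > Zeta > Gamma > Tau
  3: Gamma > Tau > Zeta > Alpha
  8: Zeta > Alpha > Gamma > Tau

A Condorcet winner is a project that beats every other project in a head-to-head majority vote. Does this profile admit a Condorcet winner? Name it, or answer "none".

Check each pair by majority over 17 ballots:
Gamma vs Alpha: Gamma preferred on 3 ballots; Alpha wins 14–3.
Gamma vs Zeta: Zeta wins 14–3.
Gamma vs Tau: Gamma is ranked higher on 6+3+8 = 17 ballots, Tau on 0. Gamma wins 17–0.
Alpha–Zeta: Zeta 11–6.
Alpha vs Tau: Alpha, 14–3.
Zeta vs Tau: 6+8 = 14 for Zeta, 3 for Tau — Zeta by 14–3.
Zeta beats each of Gamma, Alpha, Tau — Zeta is the Condorcet winner.

Zeta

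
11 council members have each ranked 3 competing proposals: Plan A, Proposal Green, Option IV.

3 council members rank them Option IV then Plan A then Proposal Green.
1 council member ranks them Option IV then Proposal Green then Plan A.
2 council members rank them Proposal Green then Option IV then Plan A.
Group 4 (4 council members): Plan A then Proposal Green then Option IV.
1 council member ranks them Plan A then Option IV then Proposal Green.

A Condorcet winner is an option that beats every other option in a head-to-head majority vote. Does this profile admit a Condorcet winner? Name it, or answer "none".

none

Check each pair by majority over 11 ballots:
Plan A vs Proposal Green: Plan A, 8–3.
Plan A–Option IV: Option IV 6–5.
Proposal Green–Option IV: Proposal Green 6–5.
No option is unbeaten: Plan A loses to Option IV; Proposal Green loses to Plan A; Option IV loses to Proposal Green. In particular Plan A → Proposal Green → Option IV → Plan A is a majority cycle — no Condorcet winner exists.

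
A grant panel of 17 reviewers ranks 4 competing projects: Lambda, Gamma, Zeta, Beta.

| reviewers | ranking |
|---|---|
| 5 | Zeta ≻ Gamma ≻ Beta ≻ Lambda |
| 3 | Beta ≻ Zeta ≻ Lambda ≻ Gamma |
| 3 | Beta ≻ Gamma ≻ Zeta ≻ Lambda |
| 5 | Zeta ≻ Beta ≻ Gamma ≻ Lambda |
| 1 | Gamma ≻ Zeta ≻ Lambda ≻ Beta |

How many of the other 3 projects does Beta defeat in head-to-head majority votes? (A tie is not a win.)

2

Beta against each rival (17 reviewers):
Beta vs Lambda: 5+3+3+5 = 16 for Beta, 1 for Lambda — Beta by 16–1.
Beta vs Gamma: Beta, 11–6.
Beta vs Zeta: Beta preferred on 3+3 = 6 ballots; Zeta wins 11–6.
Beta beats Lambda, Gamma; loses to Zeta — 2 pairwise wins.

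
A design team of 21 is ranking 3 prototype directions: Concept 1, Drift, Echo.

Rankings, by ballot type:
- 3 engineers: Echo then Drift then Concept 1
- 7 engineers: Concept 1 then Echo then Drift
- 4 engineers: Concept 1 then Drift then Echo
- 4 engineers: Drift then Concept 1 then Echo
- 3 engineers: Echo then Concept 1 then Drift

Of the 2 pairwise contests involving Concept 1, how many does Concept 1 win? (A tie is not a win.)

2

Concept 1 against each rival (21 engineers):
Concept 1 vs Drift: Concept 1 wins 14–7.
Concept 1 vs Echo: Concept 1, 15–6.
Concept 1 beats Drift, Echo — 2 pairwise wins.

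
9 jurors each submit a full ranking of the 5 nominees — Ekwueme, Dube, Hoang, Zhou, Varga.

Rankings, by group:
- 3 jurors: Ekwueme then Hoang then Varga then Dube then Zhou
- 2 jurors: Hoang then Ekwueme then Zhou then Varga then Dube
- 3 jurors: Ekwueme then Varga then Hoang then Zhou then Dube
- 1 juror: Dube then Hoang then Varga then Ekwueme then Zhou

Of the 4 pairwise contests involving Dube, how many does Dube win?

Dube against each rival (9 jurors):
Dube vs Ekwueme: Ekwueme wins 8–1.
Dube vs Hoang: Dube is ranked higher on 1 ballot, Hoang on 8. Hoang wins 8–1.
Dube–Zhou: Zhou 5–4.
Dube vs Varga: Varga, 8–1.
Dube beats no one; loses to Ekwueme, Hoang, Zhou, Varga — 0 pairwise wins.

0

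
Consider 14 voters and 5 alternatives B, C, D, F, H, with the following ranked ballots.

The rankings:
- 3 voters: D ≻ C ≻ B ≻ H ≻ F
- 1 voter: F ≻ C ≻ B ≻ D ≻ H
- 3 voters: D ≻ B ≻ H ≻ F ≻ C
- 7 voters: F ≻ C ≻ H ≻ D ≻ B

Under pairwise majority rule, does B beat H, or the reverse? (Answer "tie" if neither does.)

tie

Ballots ranking B above H: 3 + 1 + 3 = 7.
Ballots ranking H above B: 14 − 7 = 7.
7–7: the pair ties.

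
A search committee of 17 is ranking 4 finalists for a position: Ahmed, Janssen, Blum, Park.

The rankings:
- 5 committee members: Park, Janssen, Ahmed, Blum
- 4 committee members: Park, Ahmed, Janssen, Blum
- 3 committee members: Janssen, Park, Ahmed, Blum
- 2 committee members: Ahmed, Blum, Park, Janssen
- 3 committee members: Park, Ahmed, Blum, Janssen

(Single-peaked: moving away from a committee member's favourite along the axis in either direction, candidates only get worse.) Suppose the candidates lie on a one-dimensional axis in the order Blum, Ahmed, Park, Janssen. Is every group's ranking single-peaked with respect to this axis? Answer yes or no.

yes

Axis positions: Blum=1, Ahmed=2, Park=3, Janssen=4.
Group 1 (peak Park at position 3): ranking walks positions 3-4-2-1, expanding outward from the peak — single-peaked.
Group 2 (peak Park at position 3): ranking walks positions 3-2-4-1, expanding outward from the peak — single-peaked.
Group 3 (peak Janssen at position 4): ranking walks positions 4-3-2-1, expanding outward from the peak — single-peaked.
Group 4 (peak Ahmed at position 2): ranking walks positions 2-1-3-4, expanding outward from the peak — single-peaked.
Group 5 (peak Park at position 3): ranking walks positions 3-2-1-4, expanding outward from the peak — single-peaked.
Every ranking is single-peaked on this axis.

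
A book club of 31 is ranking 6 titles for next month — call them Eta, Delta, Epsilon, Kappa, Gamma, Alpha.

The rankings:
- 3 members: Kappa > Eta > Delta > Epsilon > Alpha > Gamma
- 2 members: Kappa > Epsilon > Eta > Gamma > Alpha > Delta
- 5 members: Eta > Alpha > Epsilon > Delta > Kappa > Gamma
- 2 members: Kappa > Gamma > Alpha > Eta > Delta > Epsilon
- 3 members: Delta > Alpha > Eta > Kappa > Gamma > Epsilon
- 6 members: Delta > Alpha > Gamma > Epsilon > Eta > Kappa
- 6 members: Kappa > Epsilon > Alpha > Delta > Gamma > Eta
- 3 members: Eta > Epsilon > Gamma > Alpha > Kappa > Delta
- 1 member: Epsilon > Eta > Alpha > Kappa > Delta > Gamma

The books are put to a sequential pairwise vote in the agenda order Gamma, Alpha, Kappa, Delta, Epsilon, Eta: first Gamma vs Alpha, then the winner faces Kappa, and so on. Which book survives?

Alpha

Round 1: Gamma vs Alpha — 7–24, Alpha advances.
Round 2: Alpha vs Kappa — 18–13, Alpha advances.
Round 3: Alpha vs Delta — 19–12, Alpha advances.
Round 4: Alpha vs Epsilon — 16–15, Alpha advances.
Round 5: Alpha vs Eta — 17–14, Alpha advances.
Alpha survives the agenda.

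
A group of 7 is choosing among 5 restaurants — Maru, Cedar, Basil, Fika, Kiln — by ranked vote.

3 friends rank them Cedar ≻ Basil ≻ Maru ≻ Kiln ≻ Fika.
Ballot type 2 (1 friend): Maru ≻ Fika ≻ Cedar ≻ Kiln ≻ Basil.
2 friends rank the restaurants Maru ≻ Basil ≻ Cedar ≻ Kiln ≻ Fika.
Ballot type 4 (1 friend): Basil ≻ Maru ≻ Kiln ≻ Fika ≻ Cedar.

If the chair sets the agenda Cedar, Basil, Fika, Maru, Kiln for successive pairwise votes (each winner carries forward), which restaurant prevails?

Round 1: Cedar vs Basil — 4–3, Cedar advances.
Round 2: Cedar vs Fika — 5–2, Cedar advances.
Round 3: Cedar vs Maru — 3–4, Maru advances.
Round 4: Maru vs Kiln — 7–0, Maru advances.
The agenda winner is Maru.

Maru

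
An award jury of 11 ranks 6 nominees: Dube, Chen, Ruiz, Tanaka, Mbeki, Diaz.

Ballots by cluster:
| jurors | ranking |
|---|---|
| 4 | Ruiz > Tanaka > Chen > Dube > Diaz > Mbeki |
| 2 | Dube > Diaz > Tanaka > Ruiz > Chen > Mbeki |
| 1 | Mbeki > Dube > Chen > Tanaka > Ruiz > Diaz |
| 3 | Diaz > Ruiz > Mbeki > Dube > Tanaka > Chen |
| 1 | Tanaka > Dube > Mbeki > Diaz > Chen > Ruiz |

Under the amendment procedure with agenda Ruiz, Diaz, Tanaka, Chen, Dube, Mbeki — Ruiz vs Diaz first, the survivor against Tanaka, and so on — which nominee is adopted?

Dube

Round 1: Ruiz vs Diaz — 5–6, Diaz advances.
Round 2: Diaz vs Tanaka — 5–6, Tanaka advances.
Round 3: Tanaka vs Chen — 10–1, Tanaka advances.
Round 4: Tanaka vs Dube — 5–6, Dube advances.
Round 5: Dube vs Mbeki — 7–4, Dube advances.
Dube survives the agenda.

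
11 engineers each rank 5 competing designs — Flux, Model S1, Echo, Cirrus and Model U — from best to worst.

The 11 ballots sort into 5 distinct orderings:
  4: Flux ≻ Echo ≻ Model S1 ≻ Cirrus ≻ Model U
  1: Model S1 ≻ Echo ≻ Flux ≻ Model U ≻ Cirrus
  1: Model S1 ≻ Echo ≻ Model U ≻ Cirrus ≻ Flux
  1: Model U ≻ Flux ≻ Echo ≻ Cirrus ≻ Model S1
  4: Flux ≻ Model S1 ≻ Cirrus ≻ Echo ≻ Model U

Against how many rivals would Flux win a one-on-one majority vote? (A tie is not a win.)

Flux against each rival (11 engineers):
Flux vs Model S1: Flux is ranked higher on 4+1+4 = 9 ballots, Model S1 on 2. Flux wins 9–2.
Flux vs Echo: Flux, 9–2.
Flux vs Cirrus: Flux, 10–1.
Flux vs Model U: Flux is ranked higher on 4+1+4 = 9 ballots, Model U on 2. Flux wins 9–2.
Flux beats Model S1, Echo, Cirrus, Model U — 4 pairwise wins.

4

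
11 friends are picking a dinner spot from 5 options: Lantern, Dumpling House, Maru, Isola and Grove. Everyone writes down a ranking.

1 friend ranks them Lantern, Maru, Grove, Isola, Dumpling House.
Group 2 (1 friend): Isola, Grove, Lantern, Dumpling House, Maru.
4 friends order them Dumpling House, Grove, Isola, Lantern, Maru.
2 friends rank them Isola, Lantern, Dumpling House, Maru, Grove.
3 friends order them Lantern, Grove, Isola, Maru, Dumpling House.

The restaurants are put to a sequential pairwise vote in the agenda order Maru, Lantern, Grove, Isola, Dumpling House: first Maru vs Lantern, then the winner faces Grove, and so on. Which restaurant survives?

Isola

Round 1: Maru vs Lantern — 0–11, Lantern advances.
Round 2: Lantern vs Grove — 6–5, Lantern advances.
Round 3: Lantern vs Isola — 4–7, Isola advances.
Round 4: Isola vs Dumpling House — 7–4, Isola advances.
Isola survives the agenda.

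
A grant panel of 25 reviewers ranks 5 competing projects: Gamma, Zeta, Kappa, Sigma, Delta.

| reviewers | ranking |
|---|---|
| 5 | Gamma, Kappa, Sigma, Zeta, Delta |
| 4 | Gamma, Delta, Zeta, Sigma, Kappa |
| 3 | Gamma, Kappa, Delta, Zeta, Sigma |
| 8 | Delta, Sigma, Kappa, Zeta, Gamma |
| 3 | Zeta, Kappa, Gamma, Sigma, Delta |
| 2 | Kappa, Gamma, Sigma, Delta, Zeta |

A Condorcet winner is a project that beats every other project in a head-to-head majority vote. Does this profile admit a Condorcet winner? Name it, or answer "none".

Kappa

Head-to-head results (25 reviewers):
Gamma vs Zeta: Gamma wins 14–11.
Gamma vs Kappa: Kappa, 13–12.
Gamma vs Sigma: Gamma wins 17–8.
Gamma vs Delta: Gamma, 17–8.
Zeta vs Kappa: Kappa wins 18–7.
Zeta vs Sigma: Zeta preferred on 4+3+3 = 10 ballots; Sigma wins 15–10.
Zeta–Delta: Delta 17–8.
Kappa vs Sigma: 5+3+3+2 = 13 for Kappa, 12 for Sigma — Kappa by 13–12.
Kappa vs Delta: Kappa is ranked higher on 5+3+3+2 = 13 ballots, Delta on 12. Kappa wins 13–12.
Sigma vs Delta: Delta, 15–10.
Only Kappa has no losses; Kappa is the Condorcet winner.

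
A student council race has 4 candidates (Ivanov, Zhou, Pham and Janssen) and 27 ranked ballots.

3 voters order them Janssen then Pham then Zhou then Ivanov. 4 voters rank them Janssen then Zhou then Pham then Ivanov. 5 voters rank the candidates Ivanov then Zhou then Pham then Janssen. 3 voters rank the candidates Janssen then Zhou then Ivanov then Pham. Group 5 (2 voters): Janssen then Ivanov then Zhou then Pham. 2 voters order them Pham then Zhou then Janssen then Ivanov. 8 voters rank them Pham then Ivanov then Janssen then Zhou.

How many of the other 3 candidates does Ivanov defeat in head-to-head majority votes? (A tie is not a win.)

1

Ivanov against each rival (27 voters):
Ivanov vs Zhou: 15 to 12, Ivanov.
Ivanov–Pham: Pham 17–10.
Ivanov vs Janssen: Janssen wins 14–13.
Ivanov beats Zhou; loses to Pham, Janssen — 1 pairwise win.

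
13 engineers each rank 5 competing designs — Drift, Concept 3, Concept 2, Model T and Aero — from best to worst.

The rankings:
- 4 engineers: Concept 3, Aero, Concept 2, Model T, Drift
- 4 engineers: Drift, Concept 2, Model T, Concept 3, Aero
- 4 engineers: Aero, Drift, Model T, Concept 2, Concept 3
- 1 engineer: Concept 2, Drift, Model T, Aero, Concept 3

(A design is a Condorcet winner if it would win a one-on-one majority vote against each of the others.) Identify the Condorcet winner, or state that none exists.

Check each pair by majority over 13 ballots:
Drift vs Concept 3: Drift, 9–4.
Drift–Concept 2: Drift 8–5.
Drift vs Model T: Drift wins 9–4.
Drift–Aero: Aero 8–5.
Concept 3 vs Concept 2: Concept 2 wins 9–4.
Concept 3 vs Model T: Model T wins 9–4.
Concept 3 vs Aero: Concept 3, 8–5.
Concept 2 vs Model T: Concept 2 wins 9–4.
Concept 2 vs Aero: Aero, 8–5.
Model T–Aero: Aero 8–5.
No design is unbeaten: Drift loses to Aero; Concept 3 loses to Drift; Concept 2 loses to Drift; Model T loses to Drift; Aero loses to Concept 3. In particular Drift → Concept 3 → Aero → Drift is a majority cycle — no Condorcet winner exists.

none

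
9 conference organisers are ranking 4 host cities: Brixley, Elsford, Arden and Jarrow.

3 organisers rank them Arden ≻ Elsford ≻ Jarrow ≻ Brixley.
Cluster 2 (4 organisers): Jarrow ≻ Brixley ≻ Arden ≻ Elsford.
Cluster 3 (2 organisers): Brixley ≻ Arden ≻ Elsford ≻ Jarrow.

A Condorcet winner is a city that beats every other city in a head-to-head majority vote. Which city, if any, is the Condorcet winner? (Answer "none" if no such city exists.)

Pairwise majorities:
Brixley vs Elsford: Brixley wins 6–3.
Brixley vs Arden: Brixley wins 6–3.
Brixley vs Jarrow: Jarrow, 7–2.
Elsford vs Arden: Arden, 9–0.
Elsford vs Jarrow: Elsford wins 5–4.
Arden vs Jarrow: Arden, 5–4.
Every city loses at least once (Brixley loses to Jarrow; Elsford loses to Brixley; Arden loses to Brixley; Jarrow loses to Elsford). The majority relation contains the cycle Brixley > Elsford > Jarrow > Brixley, so there is no Condorcet winner.

none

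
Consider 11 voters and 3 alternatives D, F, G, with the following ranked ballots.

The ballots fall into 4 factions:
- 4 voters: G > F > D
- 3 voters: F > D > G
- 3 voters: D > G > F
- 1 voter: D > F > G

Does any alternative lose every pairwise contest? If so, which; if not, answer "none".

none

Head-to-head results (11 voters):
D vs F: F, 7–4.
D vs G: D wins 7–4.
F vs G: G, 7–4.
Each alternative has at least one pairwise win (D beats G; F beats D; G beats F) — no Condorcet loser.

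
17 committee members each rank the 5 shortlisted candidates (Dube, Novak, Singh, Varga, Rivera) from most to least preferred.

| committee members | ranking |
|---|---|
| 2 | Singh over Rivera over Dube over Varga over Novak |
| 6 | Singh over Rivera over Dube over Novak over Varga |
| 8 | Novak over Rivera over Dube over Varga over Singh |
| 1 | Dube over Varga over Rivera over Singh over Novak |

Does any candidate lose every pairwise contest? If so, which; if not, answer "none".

none

Pairwise majorities:
Dube–Novak: Dube 9–8.
Dube vs Singh: Dube wins 9–8.
Dube vs Varga: Dube wins 17–0.
Dube vs Rivera: 1 to 16, Rivera.
Novak vs Singh: Singh wins 9–8.
Novak vs Varga: 6+8 = 14 for Novak, 3 for Varga — Novak by 14–3.
Novak–Rivera: Rivera 9–8.
Singh vs Varga: Singh is ranked higher on 2+6 = 8 ballots, Varga on 9. Varga wins 9–8.
Singh vs Rivera: Rivera wins 9–8.
Varga vs Rivera: 1 to 16, Rivera.
Every candidate wins at least one matchup (Dube beats Novak; Novak beats Varga; Singh beats Novak; Varga beats Singh; Rivera beats Dube), so there is no Condorcet loser.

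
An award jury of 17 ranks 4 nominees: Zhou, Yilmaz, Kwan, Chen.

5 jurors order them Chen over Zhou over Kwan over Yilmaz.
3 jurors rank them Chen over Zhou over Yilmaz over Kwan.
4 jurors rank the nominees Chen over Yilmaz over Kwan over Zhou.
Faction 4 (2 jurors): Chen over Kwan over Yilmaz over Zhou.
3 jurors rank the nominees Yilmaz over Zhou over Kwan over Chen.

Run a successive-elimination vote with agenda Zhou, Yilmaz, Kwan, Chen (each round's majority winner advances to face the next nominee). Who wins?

Chen

Round 1: Zhou vs Yilmaz — 8–9, Yilmaz advances.
Round 2: Yilmaz vs Kwan — 10–7, Yilmaz advances.
Round 3: Yilmaz vs Chen — 3–14, Chen advances.
Chen survives the agenda.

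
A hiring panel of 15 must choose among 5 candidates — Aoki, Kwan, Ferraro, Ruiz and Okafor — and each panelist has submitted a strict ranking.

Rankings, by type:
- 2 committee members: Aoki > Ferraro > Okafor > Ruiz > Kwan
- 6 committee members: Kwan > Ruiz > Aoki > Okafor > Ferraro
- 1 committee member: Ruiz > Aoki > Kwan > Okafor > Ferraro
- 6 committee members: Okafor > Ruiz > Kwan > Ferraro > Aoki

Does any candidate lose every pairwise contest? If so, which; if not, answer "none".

Ferraro

Pairwise majorities:
Aoki vs Kwan: Kwan wins 12–3.
Aoki vs Ferraro: 2+6+1 = 9 for Aoki, 6 for Ferraro — Aoki by 9–6.
Aoki–Ruiz: Ruiz 13–2.
Aoki vs Okafor: Aoki wins 9–6.
Kwan–Ferraro: Kwan 13–2.
Kwan vs Ruiz: Ruiz wins 9–6.
Kwan vs Okafor: Kwan preferred on 6+1 = 7 ballots; Okafor wins 8–7.
Ferraro–Ruiz: Ruiz 13–2.
Ferraro vs Okafor: Okafor, 13–2.
Ruiz vs Okafor: Ruiz preferred on 6+1 = 7 ballots; Okafor wins 8–7.
Ferraro is beaten in every head-to-head and is the Condorcet loser.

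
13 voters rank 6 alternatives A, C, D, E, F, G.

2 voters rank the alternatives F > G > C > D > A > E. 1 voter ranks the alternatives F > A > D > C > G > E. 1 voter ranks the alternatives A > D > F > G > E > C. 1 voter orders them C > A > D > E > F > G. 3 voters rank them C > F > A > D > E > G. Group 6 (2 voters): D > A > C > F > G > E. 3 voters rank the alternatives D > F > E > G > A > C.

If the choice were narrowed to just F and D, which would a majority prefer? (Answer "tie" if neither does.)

Ballots ranking F above D: 2 + 1 + 3 = 6.
Ballots ranking D above F: 13 − 6 = 7.
D wins the head-to-head 7–6.

D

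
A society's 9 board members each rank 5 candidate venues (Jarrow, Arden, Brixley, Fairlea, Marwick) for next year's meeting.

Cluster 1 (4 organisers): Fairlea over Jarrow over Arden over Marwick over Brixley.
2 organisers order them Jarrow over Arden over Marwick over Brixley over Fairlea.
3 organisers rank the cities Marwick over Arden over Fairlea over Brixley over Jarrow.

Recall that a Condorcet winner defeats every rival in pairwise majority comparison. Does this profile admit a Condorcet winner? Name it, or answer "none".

none

Check each pair by majority over 9 ballots:
Jarrow vs Arden: 4+2 = 6 for Jarrow, 3 for Arden — Jarrow by 6–3.
Jarrow vs Brixley: Jarrow is ranked higher on 4+2 = 6 ballots, Brixley on 3. Jarrow wins 6–3.
Jarrow vs Fairlea: 2 to 7, Fairlea.
Jarrow vs Marwick: 4+2 = 6 for Jarrow, 3 for Marwick — Jarrow by 6–3.
Arden vs Brixley: 9 to 0, Arden.
Arden vs Fairlea: 2+3 = 5 for Arden, 4 for Fairlea — Arden by 5–4.
Arden vs Marwick: 6 to 3, Arden.
Brixley vs Fairlea: 2 for Brixley, 7 for Fairlea — Fairlea by 7–2.
Brixley vs Marwick: Brixley is ranked higher on 0 ballots, Marwick on 9. Marwick wins 9–0.
Fairlea vs Marwick: Fairlea preferred on 4 ballots; Marwick wins 5–4.
Each city drops at least one matchup (Jarrow loses to Fairlea; Arden loses to Jarrow; Brixley loses to Jarrow; Fairlea loses to Arden; Marwick loses to Jarrow); the cycle Jarrow beats Arden beats Fairlea beats Jarrow rules out a Condorcet winner.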